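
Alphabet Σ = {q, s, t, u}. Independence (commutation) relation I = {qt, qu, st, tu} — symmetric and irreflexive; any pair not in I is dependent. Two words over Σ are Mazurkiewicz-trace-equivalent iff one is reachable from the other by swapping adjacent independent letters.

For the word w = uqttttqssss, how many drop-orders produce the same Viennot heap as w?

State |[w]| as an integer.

990

#0=u has no predecessor
#1=q has no predecessor
#2=t has no predecessor
#3=t depends on [2:t]
#4=t depends on [3:t]
#5=t depends on [4:t]
#6=q depends on [1:q]
#7=s depends on [0:u, 6:q]
#8=s depends on [7:s]
#9=s depends on [8:s]
#10=s depends on [9:s]
sources: [0:u, 1:q, 2:t]
N(rest) = Σ N(rest − s) over sources s of rest; N(one piece) = 1:
  size 1 → [5]=1  [10]=1
  size 2 → [4,5]=1  [5,10]=2  [9,10]=1
  size 3 → [3,4,5]=1  [4,5,10]=3  [5,9,10]=3  [8,9,10]=1
  size 4 → [2,3,4,5]=1  [3,4,5,10]=4  [4,5,9,10]=6  [5,8,9,10]=4  [7,8,9,10]=1
  size 5 → [0,7,8,9,10]=1  [2,3,4,5,10]=5  [3,4,5,9,10]=10  [4,5,8,9,10]=10  [5,7,8,9,10]=5  [6,7,8,9,10]=1
  size 6 → [0,5,7,8,9,10]=6  [0,6,7,8,9,10]=2  [1,6,7,8,9,10]=1  [2,3,4,5,9,10]=15  [3,4,5,8,9,10]=20  [4,5,7,8,9,10]=15  [5,6,7,8,9,10]=6
  size 7 → [0,1,6,7,8,9,10]=3  [0,4,5,7,8,9,10]=21  [0,5,6,7,8,9,10]=14  [1,5,6,7,8,9,10]=7  [2,3,4,5,8,9,10]=35  [3,4,5,7,8,9,10]=35  [4,5,6,7,8,9,10]=21
  size 8 → [0,1,5,6,7,8,9,10]=24  [0,3,4,5,7,8,9,10]=56  [0,4,5,6,7,8,9,10]=56  [1,4,5,6,7,8,9,10]=28  [2,3,4,5,7,8,9,10]=70  [3,4,5,6,7,8,9,10]=56
  size 9 → [0,1,4,5,6,7,8,9,10]=108  [0,2,3,4,5,7,8,9,10]=126  [0,3,4,5,6,7,8,9,10]=168  [1,3,4,5,6,7,8,9,10]=84  [2,3,4,5,6,7,8,9,10]=126
  first=0(u) contributes 210
  first=1(q) contributes 420
  first=2(t) contributes 360
|[w]| = 990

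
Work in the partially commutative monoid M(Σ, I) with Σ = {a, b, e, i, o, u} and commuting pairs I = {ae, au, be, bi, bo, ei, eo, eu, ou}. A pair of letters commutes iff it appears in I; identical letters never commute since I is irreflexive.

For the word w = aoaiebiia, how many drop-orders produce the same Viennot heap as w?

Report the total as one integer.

#0=a has no predecessor
#1=o depends on [0:a]
#2=a depends on [1:o]
#3=i depends on [2:a]
#4=e has no predecessor
#5=b depends on [2:a]
#6=i depends on [3:i]
#7=i depends on [6:i]
#8=a depends on [5:b, 7:i]
sources: [0:a, 4:e]
N(rest) = Σ N(rest − s) over sources s of rest; N(one piece) = 1:
  size 1 → [4]=1  [8]=1
  size 2 → [4,8]=2  [5,8]=1  [7,8]=1
  size 3 → [4,5,8]=3  [4,7,8]=3  [5,7,8]=2  [6,7,8]=1
  size 4 → [3,6,7,8]=1  [4,5,7,8]=8  [4,6,7,8]=4  [5,6,7,8]=3
  size 5 → [3,4,6,7,8]=5  [3,5,6,7,8]=4  [4,5,6,7,8]=15
  size 6 → [2,3,5,6,7,8]=4  [3,4,5,6,7,8]=24
  size 7 → [1,2,3,5,6,7,8]=4  [2,3,4,5,6,7,8]=28
  first=0(a) contributes 32
  first=4(e) contributes 4
|[w]| = 36

36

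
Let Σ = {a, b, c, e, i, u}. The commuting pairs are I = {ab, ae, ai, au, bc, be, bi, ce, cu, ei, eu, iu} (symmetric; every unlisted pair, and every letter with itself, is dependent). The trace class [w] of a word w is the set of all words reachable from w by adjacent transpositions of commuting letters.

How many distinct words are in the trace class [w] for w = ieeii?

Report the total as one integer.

piece 0:i — minimal
piece 1:e — minimal
piece 2:e rests on {1:e}
piece 3:i rests on {0:i}
piece 4:i rests on {3:i}
minimal pieces: {0:i, 1:e}
ways to finish when only these pieces remain (= sum over removing one remaining piece with nothing left below it):
  1 left: {2}→1  {4}→1
  2 left: {1,2}→1  {2,4}→2  {3,4}→1
  3 left: {0,3,4}→1  {1,2,4}→3  {2,3,4}→3
  placing 0:i first → 6 extensions
  placing 1:e first → 4 extensions
total linear extensions = 10

10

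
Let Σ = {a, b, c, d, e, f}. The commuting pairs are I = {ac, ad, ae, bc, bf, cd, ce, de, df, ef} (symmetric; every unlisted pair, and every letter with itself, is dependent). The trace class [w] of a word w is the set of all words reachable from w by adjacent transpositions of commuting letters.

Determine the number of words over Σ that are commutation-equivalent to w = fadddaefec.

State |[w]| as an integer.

2520

piece 0:f — minimal
piece 1:a rests on {0:f}
piece 2:d — minimal
piece 3:d rests on {2:d}
piece 4:d rests on {3:d}
piece 5:a rests on {1:a}
piece 6:e — minimal
piece 7:f rests on {5:a}
piece 8:e rests on {6:e}
piece 9:c rests on {7:f}
minimal pieces: {0:f, 2:d, 6:e}
ways to finish when only these pieces remain (= sum over removing one remaining piece with nothing left below it):
  1 left: {4}→1  {8}→1  {9}→1
  2 left: {3,4}→1  {4,8}→2  {4,9}→2  {6,8}→1  {7,9}→1  {8,9}→2
  3 left: {2,3,4}→1  {3,4,8}→3  {3,4,9}→3  {4,6,8}→3  {4,7,9}→3  {4,8,9}→6  {5,7,9}→1  {6,8,9}→3  {7,8,9}→3
  4 left: {1,5,7,9}→1  {2,3,4,8}→4  {2,3,4,9}→4  {3,4,6,8}→6  {3,4,7,9}→6  {3,4,8,9}→12  {4,5,7,9}→4  {4,6,8,9}→12  {4,7,8,9}→12  {5,7,8,9}→4  {6,7,8,9}→6
  5 left: {0,1,5,7,9}→1  {1,4,5,7,9}→5  {1,5,7,8,9}→5  {2,3,4,6,8}→10  {2,3,4,7,9}→10  {2,3,4,8,9}→20  {3,4,5,7,9}→10  {3,4,6,8,9}→30  {3,4,7,8,9}→30  {4,5,7,8,9}→20  {4,6,7,8,9}→30  {5,6,7,8,9}→10
  6 left: {0,1,4,5,7,9}→6  {0,1,5,7,8,9}→6  {1,3,4,5,7,9}→15  {1,4,5,7,8,9}→30  {1,5,6,7,8,9}→15  {2,3,4,5,7,9}→20  {2,3,4,6,8,9}→60  {2,3,4,7,8,9}→60  {3,4,5,7,8,9}→60  {3,4,6,7,8,9}→90  {4,5,6,7,8,9}→60
  7 left: {0,1,3,4,5,7,9}→21  {0,1,4,5,7,8,9}→42  {0,1,5,6,7,8,9}→21  {1,2,3,4,5,7,9}→35  {1,3,4,5,7,8,9}→105  {1,4,5,6,7,8,9}→105  {2,3,4,5,7,8,9}→140  {2,3,4,6,7,8,9}→210  {3,4,5,6,7,8,9}→210
  8 left: {0,1,2,3,4,5,7,9}→56  {0,1,3,4,5,7,8,9}→168  {0,1,4,5,6,7,8,9}→168  {1,2,3,4,5,7,8,9}→280  {1,3,4,5,6,7,8,9}→420  {2,3,4,5,6,7,8,9}→560
  placing 0:f first → 1260 extensions
  placing 2:d first → 756 extensions
  placing 6:e first → 504 extensions
total linear extensions = 2520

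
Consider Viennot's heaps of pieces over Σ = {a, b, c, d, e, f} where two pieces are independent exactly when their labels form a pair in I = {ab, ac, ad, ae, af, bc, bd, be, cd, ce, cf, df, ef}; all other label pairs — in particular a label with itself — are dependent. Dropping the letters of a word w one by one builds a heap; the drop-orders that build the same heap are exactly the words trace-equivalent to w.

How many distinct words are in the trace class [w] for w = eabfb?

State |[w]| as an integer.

piece 0:e — minimal
piece 1:a — minimal
piece 2:b — minimal
piece 3:f rests on {2:b}
piece 4:b rests on {3:f}
minimal pieces: {0:e, 1:a, 2:b}
ways to finish when only these pieces remain (= sum over removing one remaining piece with nothing left below it):
  1 left: {0}→1  {1}→1  {4}→1
  2 left: {0,1}→2  {0,4}→2  {1,4}→2  {3,4}→1
  3 left: {0,1,4}→6  {0,3,4}→3  {1,3,4}→3  {2,3,4}→1
  placing 0:e first → 4 extensions
  placing 1:a first → 4 extensions
  placing 2:b first → 12 extensions
total linear extensions = 20

20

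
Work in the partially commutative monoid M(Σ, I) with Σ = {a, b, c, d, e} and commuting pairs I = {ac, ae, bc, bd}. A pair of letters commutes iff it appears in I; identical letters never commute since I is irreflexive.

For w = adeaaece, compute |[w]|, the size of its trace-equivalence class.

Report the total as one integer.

#0=a has no predecessor
#1=d depends on [0:a]
#2=e depends on [1:d]
#3=a depends on [1:d]
#4=a depends on [3:a]
#5=e depends on [2:e]
#6=c depends on [5:e]
#7=e depends on [6:c]
sources: [0:a]
N(rest) = Σ N(rest − s) over sources s of rest; N(one piece) = 1:
  size 1 → [4]=1  [7]=1
  size 2 → [3,4]=1  [4,7]=2  [6,7]=1
  size 3 → [3,4,7]=3  [4,6,7]=3  [5,6,7]=1
  size 4 → [2,5,6,7]=1  [3,4,6,7]=6  [4,5,6,7]=4
  size 5 → [2,4,5,6,7]=5  [3,4,5,6,7]=10
  size 6 → [2,3,4,5,6,7]=15
  first=0(a) contributes 15

15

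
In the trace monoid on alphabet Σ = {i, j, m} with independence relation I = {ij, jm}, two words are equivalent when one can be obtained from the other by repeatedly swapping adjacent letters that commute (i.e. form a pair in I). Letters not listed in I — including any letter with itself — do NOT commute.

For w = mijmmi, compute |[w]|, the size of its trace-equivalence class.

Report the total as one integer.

6

#0=m has no predecessor
#1=i depends on [0:m]
#2=j has no predecessor
#3=m depends on [1:i]
#4=m depends on [3:m]
#5=i depends on [4:m]
sources: [0:m, 2:j]
N(rest) = Σ N(rest − s) over sources s of rest; N(one piece) = 1:
  size 1 → [2]=1  [5]=1
  size 2 → [2,5]=2  [4,5]=1
  size 3 → [2,4,5]=3  [3,4,5]=1
  size 4 → [1,3,4,5]=1  [2,3,4,5]=4
  first=0(m) contributes 5
  first=2(j) contributes 1
|[w]| = 6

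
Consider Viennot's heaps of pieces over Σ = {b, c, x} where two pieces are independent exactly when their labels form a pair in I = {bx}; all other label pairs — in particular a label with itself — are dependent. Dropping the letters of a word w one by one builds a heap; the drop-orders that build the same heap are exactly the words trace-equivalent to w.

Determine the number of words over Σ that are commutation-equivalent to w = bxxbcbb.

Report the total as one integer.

#0=b has no predecessor
#1=x has no predecessor
#2=x depends on [1:x]
#3=b depends on [0:b]
#4=c depends on [2:x, 3:b]
#5=b depends on [4:c]
#6=b depends on [5:b]
sources: [0:b, 1:x]
N(rest) = Σ N(rest − s) over sources s of rest; N(one piece) = 1:
  size 1 → [6]=1
  size 2 → [5,6]=1
  size 3 → [4,5,6]=1
  size 4 → [2,4,5,6]=1  [3,4,5,6]=1
  size 5 → [0,3,4,5,6]=1  [1,2,4,5,6]=1  [2,3,4,5,6]=2
  first=0(b) contributes 3
  first=1(x) contributes 3
|[w]| = 6

6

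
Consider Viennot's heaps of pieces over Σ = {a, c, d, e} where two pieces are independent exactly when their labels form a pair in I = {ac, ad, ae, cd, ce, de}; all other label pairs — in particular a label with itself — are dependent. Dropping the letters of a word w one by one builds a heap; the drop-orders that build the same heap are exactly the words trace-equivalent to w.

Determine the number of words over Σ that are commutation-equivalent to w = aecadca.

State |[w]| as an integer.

drop 0:a onto floor
drop 1:e onto floor
drop 2:c onto floor
drop 3:a onto {0:a}
drop 4:d onto floor
drop 5:c onto {2:c}
drop 6:a onto {3:a}
ground layer = {0:a, 1:e, 2:c, 4:d}
drop-orders for the pieces not yet dropped (sum over which currently-grounded one goes next):
  1 to go: {1} 1  {4} 1  {5} 1  {6} 1
  2 to go: {1,4} 2  {1,5} 2  {1,6} 2  {2,5} 1  {3,6} 1  {4,5} 2  {4,6} 2  {5,6} 2
  3 to go: {0,3,6} 1  {1,2,5} 3  {1,3,6} 3  {1,4,5} 6  {1,4,6} 6  {1,5,6} 6  {2,4,5} 3  {2,5,6} 3  {3,4,6} 3  {3,5,6} 3  {4,5,6} 6
  4 to go: {0,1,3,6} 4  {0,3,4,6} 4  {0,3,5,6} 4  {1,2,4,5} 12  {1,2,5,6} 12  {1,3,4,6} 12  {1,3,5,6} 12  {1,4,5,6} 24  {2,3,5,6} 6  {2,4,5,6} 12  {3,4,5,6} 12
  5 to go: {0,1,3,4,6} 20  {0,1,3,5,6} 20  {0,2,3,5,6} 10  {0,3,4,5,6} 20  {1,2,3,5,6} 30  {1,2,4,5,6} 60  {1,3,4,5,6} 60  {2,3,4,5,6} 30
  if 0:a drops first: 180 orders
  if 1:e drops first: 60 orders
  if 2:c drops first: 120 orders
  if 4:d drops first: 60 orders
heap linearizations: 420

420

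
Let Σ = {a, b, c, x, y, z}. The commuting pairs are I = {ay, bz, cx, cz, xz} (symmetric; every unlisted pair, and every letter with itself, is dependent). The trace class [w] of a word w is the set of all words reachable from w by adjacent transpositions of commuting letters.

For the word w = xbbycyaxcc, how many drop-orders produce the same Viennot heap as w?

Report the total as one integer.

drop 0:x onto floor
drop 1:b onto {0:x}
drop 2:b onto {1:b}
drop 3:y onto {2:b}
drop 4:c onto {3:y}
drop 5:y onto {4:c}
drop 6:a onto {4:c}
drop 7:x onto {5:y, 6:a}
drop 8:c onto {5:y, 6:a}
drop 9:c onto {8:c}
ground layer = {0:x}
drop-orders for the pieces not yet dropped (sum over which currently-grounded one goes next):
  1 to go: {7} 1  {9} 1
  2 to go: {7,9} 2  {8,9} 1
  3 to go: {7,8,9} 3
  4 to go: {5,7,8,9} 3  {6,7,8,9} 3
  5 to go: {5,6,7,8,9} 6
  6 to go: {4,5,6,7,8,9} 6
  7 to go: {3,4,5,6,7,8,9} 6
  8 to go: {2,3,4,5,6,7,8,9} 6
  if 0:x drops first: 6 orders

6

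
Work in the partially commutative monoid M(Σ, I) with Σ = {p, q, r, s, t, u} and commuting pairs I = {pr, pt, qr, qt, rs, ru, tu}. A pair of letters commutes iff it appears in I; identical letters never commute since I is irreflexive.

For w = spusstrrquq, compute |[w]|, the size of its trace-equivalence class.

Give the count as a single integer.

20

0(s) covers ∅
1(p) covers 0:s
2(u) covers 1:p
3(s) covers 2:u
4(s) covers 3:s
5(t) covers 4:s
6(r) covers 5:t
7(r) covers 6:r
8(q) covers 4:s
9(u) covers 8:q
10(q) covers 9:u
floor of heap: 0:s
completions by unplaced set U, small U first (add the entries for U minus each lowest piece of U):
  |U|=1: {7}:1  {10}:1
  |U|=2: {6,7}:1  {7,10}:2  {9,10}:1
  |U|=3: {5,6,7}:1  {6,7,10}:3  {7,9,10}:3  {8,9,10}:1
  |U|=4: {5,6,7,10}:4  {6,7,9,10}:6  {7,8,9,10}:4
  |U|=5: {5,6,7,9,10}:10  {6,7,8,9,10}:10
  |U|=6: {5,6,7,8,9,10}:20
  |U|=7: {4,5,6,7,8,9,10}:20
  |U|=8: {3,4,5,6,7,8,9,10}:20
  |U|=9: {2,3,4,5,6,7,8,9,10}:20
  start at 0(s): 20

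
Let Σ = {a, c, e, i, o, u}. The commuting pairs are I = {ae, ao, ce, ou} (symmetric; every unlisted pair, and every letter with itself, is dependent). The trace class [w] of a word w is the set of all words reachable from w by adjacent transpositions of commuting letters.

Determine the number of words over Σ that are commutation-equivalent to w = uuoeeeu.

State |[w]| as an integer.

3

drop 0:u onto floor
drop 1:u onto {0:u}
drop 2:o onto floor
drop 3:e onto {1:u, 2:o}
drop 4:e onto {3:e}
drop 5:e onto {4:e}
drop 6:u onto {5:e}
ground layer = {0:u, 2:o}
drop-orders for the pieces not yet dropped (sum over which currently-grounded one goes next):
  1 to go: {6} 1
  2 to go: {5,6} 1
  3 to go: {4,5,6} 1
  4 to go: {3,4,5,6} 1
  5 to go: {1,3,4,5,6} 1  {2,3,4,5,6} 1
  if 0:u drops first: 2 orders
  if 2:o drops first: 1 orders
heap linearizations: 3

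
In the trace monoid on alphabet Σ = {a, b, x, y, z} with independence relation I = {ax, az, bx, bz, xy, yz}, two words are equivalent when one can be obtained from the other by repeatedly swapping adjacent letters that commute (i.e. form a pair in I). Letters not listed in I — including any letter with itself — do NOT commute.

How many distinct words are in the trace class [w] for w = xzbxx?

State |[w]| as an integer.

5

piece 0:x — minimal
piece 1:z rests on {0:x}
piece 2:b — minimal
piece 3:x rests on {1:z}
piece 4:x rests on {3:x}
minimal pieces: {0:x, 2:b}
ways to finish when only these pieces remain (= sum over removing one remaining piece with nothing left below it):
  1 left: {2}→1  {4}→1
  2 left: {2,4}→2  {3,4}→1
  3 left: {1,3,4}→1  {2,3,4}→3
  placing 0:x first → 4 extensions
  placing 2:b first → 1 extensions
total linear extensions = 5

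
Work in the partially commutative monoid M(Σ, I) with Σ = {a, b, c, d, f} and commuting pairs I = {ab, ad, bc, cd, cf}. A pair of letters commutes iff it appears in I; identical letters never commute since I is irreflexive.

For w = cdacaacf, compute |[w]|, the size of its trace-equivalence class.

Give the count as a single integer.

13

drop 0:c onto floor
drop 1:d onto floor
drop 2:a onto {0:c}
drop 3:c onto {2:a}
drop 4:a onto {3:c}
drop 5:a onto {4:a}
drop 6:c onto {5:a}
drop 7:f onto {1:d, 5:a}
ground layer = {0:c, 1:d}
drop-orders for the pieces not yet dropped (sum over which currently-grounded one goes next):
  1 to go: {6} 1  {7} 1
  2 to go: {1,7} 1  {6,7} 2
  3 to go: {1,6,7} 3  {5,6,7} 2
  4 to go: {1,5,6,7} 5  {4,5,6,7} 2
  5 to go: {1,4,5,6,7} 7  {3,4,5,6,7} 2
  6 to go: {1,3,4,5,6,7} 9  {2,3,4,5,6,7} 2
  if 0:c drops first: 11 orders
  if 1:d drops first: 2 orders
heap linearizations: 13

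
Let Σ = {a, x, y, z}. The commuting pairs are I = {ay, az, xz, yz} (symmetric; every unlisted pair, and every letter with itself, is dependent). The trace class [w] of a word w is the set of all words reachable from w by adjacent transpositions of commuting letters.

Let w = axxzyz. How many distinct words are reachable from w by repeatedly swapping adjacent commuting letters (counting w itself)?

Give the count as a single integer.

drop 0:a onto floor
drop 1:x onto {0:a}
drop 2:x onto {1:x}
drop 3:z onto floor
drop 4:y onto {2:x}
drop 5:z onto {3:z}
ground layer = {0:a, 3:z}
drop-orders for the pieces not yet dropped (sum over which currently-grounded one goes next):
  1 to go: {4} 1  {5} 1
  2 to go: {2,4} 1  {3,5} 1  {4,5} 2
  3 to go: {1,2,4} 1  {2,4,5} 3  {3,4,5} 3
  4 to go: {0,1,2,4} 1  {1,2,4,5} 4  {2,3,4,5} 6
  if 0:a drops first: 10 orders
  if 3:z drops first: 5 orders
heap linearizations: 15

15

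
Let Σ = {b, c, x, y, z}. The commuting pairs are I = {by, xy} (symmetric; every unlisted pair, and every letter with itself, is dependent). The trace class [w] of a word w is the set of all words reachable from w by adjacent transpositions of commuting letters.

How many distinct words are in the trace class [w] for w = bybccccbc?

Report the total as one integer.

3

drop 0:b onto floor
drop 1:y onto floor
drop 2:b onto {0:b}
drop 3:c onto {1:y, 2:b}
drop 4:c onto {3:c}
drop 5:c onto {4:c}
drop 6:c onto {5:c}
drop 7:b onto {6:c}
drop 8:c onto {7:b}
ground layer = {0:b, 1:y}
drop-orders for the pieces not yet dropped (sum over which currently-grounded one goes next):
  1 to go: {8} 1
  2 to go: {7,8} 1
  3 to go: {6,7,8} 1
  4 to go: {5,6,7,8} 1
  5 to go: {4,5,6,7,8} 1
  6 to go: {3,4,5,6,7,8} 1
  7 to go: {1,3,4,5,6,7,8} 1  {2,3,4,5,6,7,8} 1
  if 0:b drops first: 2 orders
  if 1:y drops first: 1 orders
heap linearizations: 3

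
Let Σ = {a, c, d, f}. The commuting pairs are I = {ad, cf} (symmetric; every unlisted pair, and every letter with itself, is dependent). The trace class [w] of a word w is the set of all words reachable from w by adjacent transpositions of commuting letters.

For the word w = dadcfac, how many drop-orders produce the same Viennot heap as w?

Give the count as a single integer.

6

drop 0:d onto floor
drop 1:a onto floor
drop 2:d onto {0:d}
drop 3:c onto {1:a, 2:d}
drop 4:f onto {1:a, 2:d}
drop 5:a onto {3:c, 4:f}
drop 6:c onto {5:a}
ground layer = {0:d, 1:a}
drop-orders for the pieces not yet dropped (sum over which currently-grounded one goes next):
  1 to go: {6} 1
  2 to go: {5,6} 1
  3 to go: {3,5,6} 1  {4,5,6} 1
  4 to go: {3,4,5,6} 2
  5 to go: {1,3,4,5,6} 2  {2,3,4,5,6} 2
  if 0:d drops first: 4 orders
  if 1:a drops first: 2 orders
heap linearizations: 6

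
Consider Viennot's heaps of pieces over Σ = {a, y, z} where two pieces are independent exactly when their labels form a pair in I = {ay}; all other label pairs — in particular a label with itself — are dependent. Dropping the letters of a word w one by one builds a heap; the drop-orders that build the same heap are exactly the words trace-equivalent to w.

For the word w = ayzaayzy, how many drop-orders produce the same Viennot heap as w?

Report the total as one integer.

0(a) covers ∅
1(y) covers ∅
2(z) covers 0:a, 1:y
3(a) covers 2:z
4(a) covers 3:a
5(y) covers 2:z
6(z) covers 4:a, 5:y
7(y) covers 6:z
floor of heap: 0:a, 1:y
completions by unplaced set U, small U first (add the entries for U minus each lowest piece of U):
  |U|=1: {7}:1
  |U|=2: {6,7}:1
  |U|=3: {4,6,7}:1  {5,6,7}:1
  |U|=4: {3,4,6,7}:1  {4,5,6,7}:2
  |U|=5: {3,4,5,6,7}:3
  |U|=6: {2,3,4,5,6,7}:3
  start at 0(a): 3
  start at 1(y): 3
sum over floor = 6

6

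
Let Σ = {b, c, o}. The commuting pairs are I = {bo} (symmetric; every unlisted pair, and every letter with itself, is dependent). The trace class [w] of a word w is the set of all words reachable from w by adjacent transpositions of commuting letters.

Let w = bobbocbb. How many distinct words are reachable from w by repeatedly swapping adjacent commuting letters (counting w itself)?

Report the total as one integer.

10

0(b) covers ∅
1(o) covers ∅
2(b) covers 0:b
3(b) covers 2:b
4(o) covers 1:o
5(c) covers 3:b, 4:o
6(b) covers 5:c
7(b) covers 6:b
floor of heap: 0:b, 1:o
completions by unplaced set U, small U first (add the entries for U minus each lowest piece of U):
  |U|=1: {7}:1
  |U|=2: {6,7}:1
  |U|=3: {5,6,7}:1
  |U|=4: {3,5,6,7}:1  {4,5,6,7}:1
  |U|=5: {1,4,5,6,7}:1  {2,3,5,6,7}:1  {3,4,5,6,7}:2
  |U|=6: {0,2,3,5,6,7}:1  {1,3,4,5,6,7}:3  {2,3,4,5,6,7}:3
  start at 0(b): 6
  start at 1(o): 4
sum over floor = 10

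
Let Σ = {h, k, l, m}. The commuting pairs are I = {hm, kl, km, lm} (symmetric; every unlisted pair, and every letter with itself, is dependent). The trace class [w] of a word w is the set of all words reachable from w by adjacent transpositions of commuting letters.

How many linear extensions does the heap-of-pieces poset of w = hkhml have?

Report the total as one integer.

0(h) covers ∅
1(k) covers 0:h
2(h) covers 1:k
3(m) covers ∅
4(l) covers 2:h
floor of heap: 0:h, 3:m
completions by unplaced set U, small U first (add the entries for U minus each lowest piece of U):
  |U|=1: {3}:1  {4}:1
  |U|=2: {2,4}:1  {3,4}:2
  |U|=3: {1,2,4}:1  {2,3,4}:3
  start at 0(h): 4
  start at 3(m): 1
sum over floor = 5

5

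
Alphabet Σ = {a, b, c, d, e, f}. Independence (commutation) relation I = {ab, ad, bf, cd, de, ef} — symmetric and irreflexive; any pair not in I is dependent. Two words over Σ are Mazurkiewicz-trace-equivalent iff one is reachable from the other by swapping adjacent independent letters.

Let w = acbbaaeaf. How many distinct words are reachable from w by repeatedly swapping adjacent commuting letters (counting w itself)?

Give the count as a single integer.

6

#0=a has no predecessor
#1=c depends on [0:a]
#2=b depends on [1:c]
#3=b depends on [2:b]
#4=a depends on [1:c]
#5=a depends on [4:a]
#6=e depends on [3:b, 5:a]
#7=a depends on [6:e]
#8=f depends on [7:a]
sources: [0:a]
N(rest) = Σ N(rest − s) over sources s of rest; N(one piece) = 1:
  size 1 → [8]=1
  size 2 → [7,8]=1
  size 3 → [6,7,8]=1
  size 4 → [3,6,7,8]=1  [5,6,7,8]=1
  size 5 → [2,3,6,7,8]=1  [3,5,6,7,8]=2  [4,5,6,7,8]=1
  size 6 → [2,3,5,6,7,8]=3  [3,4,5,6,7,8]=3
  size 7 → [2,3,4,5,6,7,8]=6
  first=0(a) contributes 6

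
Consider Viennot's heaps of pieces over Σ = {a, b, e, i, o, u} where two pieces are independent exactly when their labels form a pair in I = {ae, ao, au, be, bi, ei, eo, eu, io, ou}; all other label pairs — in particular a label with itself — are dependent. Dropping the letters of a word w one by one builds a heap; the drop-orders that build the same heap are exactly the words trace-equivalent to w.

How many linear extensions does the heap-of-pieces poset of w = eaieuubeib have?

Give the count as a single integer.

#0=e has no predecessor
#1=a has no predecessor
#2=i depends on [1:a]
#3=e depends on [0:e]
#4=u depends on [2:i]
#5=u depends on [4:u]
#6=b depends on [5:u]
#7=e depends on [3:e]
#8=i depends on [5:u]
#9=b depends on [6:b]
sources: [0:e, 1:a]
N(rest) = Σ N(rest − s) over sources s of rest; N(one piece) = 1:
  size 1 → [7]=1  [8]=1  [9]=1
  size 2 → [3,7]=1  [6,9]=1  [7,8]=2  [7,9]=2  [8,9]=2
  size 3 → [0,3,7]=1  [3,7,8]=3  [3,7,9]=3  [6,7,9]=3  [6,8,9]=3  [7,8,9]=6
  size 4 → [0,3,7,8]=4  [0,3,7,9]=4  [3,6,7,9]=6  [3,7,8,9]=12  [5,6,8,9]=3  [6,7,8,9]=12
  size 5 → [0,3,6,7,9]=10  [0,3,7,8,9]=20  [3,6,7,8,9]=30  [4,5,6,8,9]=3  [5,6,7,8,9]=15
  size 6 → [0,3,6,7,8,9]=60  [2,4,5,6,8,9]=3  [3,5,6,7,8,9]=45  [4,5,6,7,8,9]=18
  size 7 → [0,3,5,6,7,8,9]=105  [1,2,4,5,6,8,9]=3  [2,4,5,6,7,8,9]=21  [3,4,5,6,7,8,9]=63
  size 8 → [0,3,4,5,6,7,8,9]=168  [1,2,4,5,6,7,8,9]=24  [2,3,4,5,6,7,8,9]=84
  first=0(e) contributes 108
  first=1(a) contributes 252
|[w]| = 360

360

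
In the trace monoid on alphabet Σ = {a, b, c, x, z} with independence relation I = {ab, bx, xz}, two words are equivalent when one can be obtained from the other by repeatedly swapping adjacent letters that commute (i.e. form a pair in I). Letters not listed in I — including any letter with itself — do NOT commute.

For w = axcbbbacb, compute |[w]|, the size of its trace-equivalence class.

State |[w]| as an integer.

#0=a has no predecessor
#1=x depends on [0:a]
#2=c depends on [1:x]
#3=b depends on [2:c]
#4=b depends on [3:b]
#5=b depends on [4:b]
#6=a depends on [2:c]
#7=c depends on [5:b, 6:a]
#8=b depends on [7:c]
sources: [0:a]
N(rest) = Σ N(rest − s) over sources s of rest; N(one piece) = 1:
  size 1 → [8]=1
  size 2 → [7,8]=1
  size 3 → [5,7,8]=1  [6,7,8]=1
  size 4 → [4,5,7,8]=1  [5,6,7,8]=2
  size 5 → [3,4,5,7,8]=1  [4,5,6,7,8]=3
  size 6 → [3,4,5,6,7,8]=4
  size 7 → [2,3,4,5,6,7,8]=4
  first=0(a) contributes 4

4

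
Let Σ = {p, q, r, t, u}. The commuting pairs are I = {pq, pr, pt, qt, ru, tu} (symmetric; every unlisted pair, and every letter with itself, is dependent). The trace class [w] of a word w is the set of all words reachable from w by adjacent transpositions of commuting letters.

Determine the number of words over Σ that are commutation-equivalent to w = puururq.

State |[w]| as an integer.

#0=p has no predecessor
#1=u depends on [0:p]
#2=u depends on [1:u]
#3=r has no predecessor
#4=u depends on [2:u]
#5=r depends on [3:r]
#6=q depends on [4:u, 5:r]
sources: [0:p, 3:r]
N(rest) = Σ N(rest − s) over sources s of rest; N(one piece) = 1:
  size 1 → [6]=1
  size 2 → [4,6]=1  [5,6]=1
  size 3 → [2,4,6]=1  [3,5,6]=1  [4,5,6]=2
  size 4 → [1,2,4,6]=1  [2,4,5,6]=3  [3,4,5,6]=3
  size 5 → [0,1,2,4,6]=1  [1,2,4,5,6]=4  [2,3,4,5,6]=6
  first=0(p) contributes 10
  first=3(r) contributes 5
|[w]| = 15

15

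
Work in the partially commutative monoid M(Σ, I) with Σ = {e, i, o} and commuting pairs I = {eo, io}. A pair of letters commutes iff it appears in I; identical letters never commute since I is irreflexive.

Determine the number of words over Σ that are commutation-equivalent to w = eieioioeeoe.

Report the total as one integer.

0(e) covers ∅
1(i) covers 0:e
2(e) covers 1:i
3(i) covers 2:e
4(o) covers ∅
5(i) covers 3:i
6(o) covers 4:o
7(e) covers 5:i
8(e) covers 7:e
9(o) covers 6:o
10(e) covers 8:e
floor of heap: 0:e, 4:o
completions by unplaced set U, small U first (add the entries for U minus each lowest piece of U):
  |U|=1: {9}:1  {10}:1
  |U|=2: {6,9}:1  {8,10}:1  {9,10}:2
  |U|=3: {4,6,9}:1  {6,9,10}:3  {7,8,10}:1  {8,9,10}:3
  |U|=4: {4,6,9,10}:4  {5,7,8,10}:1  {6,8,9,10}:6  {7,8,9,10}:4
  |U|=5: {3,5,7,8,10}:1  {4,6,8,9,10}:10  {5,7,8,9,10}:5  {6,7,8,9,10}:10
  |U|=6: {2,3,5,7,8,10}:1  {3,5,7,8,9,10}:6  {4,6,7,8,9,10}:20  {5,6,7,8,9,10}:15
  |U|=7: {1,2,3,5,7,8,10}:1  {2,3,5,7,8,9,10}:7  {3,5,6,7,8,9,10}:21  {4,5,6,7,8,9,10}:35
  |U|=8: {0,1,2,3,5,7,8,10}:1  {1,2,3,5,7,8,9,10}:8  {2,3,5,6,7,8,9,10}:28  {3,4,5,6,7,8,9,10}:56
  |U|=9: {0,1,2,3,5,7,8,9,10}:9  {1,2,3,5,6,7,8,9,10}:36  {2,3,4,5,6,7,8,9,10}:84
  start at 0(e): 120
  start at 4(o): 45
sum over floor = 165

165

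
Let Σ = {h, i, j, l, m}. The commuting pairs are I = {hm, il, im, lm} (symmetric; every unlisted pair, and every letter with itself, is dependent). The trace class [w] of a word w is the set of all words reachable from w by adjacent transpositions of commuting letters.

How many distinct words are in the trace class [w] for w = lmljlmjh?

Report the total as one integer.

drop 0:l onto floor
drop 1:m onto floor
drop 2:l onto {0:l}
drop 3:j onto {1:m, 2:l}
drop 4:l onto {3:j}
drop 5:m onto {3:j}
drop 6:j onto {4:l, 5:m}
drop 7:h onto {6:j}
ground layer = {0:l, 1:m}
drop-orders for the pieces not yet dropped (sum over which currently-grounded one goes next):
  1 to go: {7} 1
  2 to go: {6,7} 1
  3 to go: {4,6,7} 1  {5,6,7} 1
  4 to go: {4,5,6,7} 2
  5 to go: {3,4,5,6,7} 2
  6 to go: {1,3,4,5,6,7} 2  {2,3,4,5,6,7} 2
  if 0:l drops first: 4 orders
  if 1:m drops first: 2 orders
heap linearizations: 6

6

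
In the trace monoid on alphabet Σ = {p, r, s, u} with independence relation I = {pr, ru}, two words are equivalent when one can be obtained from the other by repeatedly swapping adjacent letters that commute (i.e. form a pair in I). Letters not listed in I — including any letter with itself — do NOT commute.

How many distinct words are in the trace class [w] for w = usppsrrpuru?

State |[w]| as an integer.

drop 0:u onto floor
drop 1:s onto {0:u}
drop 2:p onto {1:s}
drop 3:p onto {2:p}
drop 4:s onto {3:p}
drop 5:r onto {4:s}
drop 6:r onto {5:r}
drop 7:p onto {4:s}
drop 8:u onto {7:p}
drop 9:r onto {6:r}
drop 10:u onto {8:u}
ground layer = {0:u}
drop-orders for the pieces not yet dropped (sum over which currently-grounded one goes next):
  1 to go: {9} 1  {10} 1
  2 to go: {6,9} 1  {8,10} 1  {9,10} 2
  3 to go: {5,6,9} 1  {6,9,10} 3  {7,8,10} 1  {8,9,10} 3
  4 to go: {5,6,9,10} 4  {6,8,9,10} 6  {7,8,9,10} 4
  5 to go: {5,6,8,9,10} 10  {6,7,8,9,10} 10
  6 to go: {5,6,7,8,9,10} 20
  7 to go: {4,5,6,7,8,9,10} 20
  8 to go: {3,4,5,6,7,8,9,10} 20
  9 to go: {2,3,4,5,6,7,8,9,10} 20
  if 0:u drops first: 20 orders

20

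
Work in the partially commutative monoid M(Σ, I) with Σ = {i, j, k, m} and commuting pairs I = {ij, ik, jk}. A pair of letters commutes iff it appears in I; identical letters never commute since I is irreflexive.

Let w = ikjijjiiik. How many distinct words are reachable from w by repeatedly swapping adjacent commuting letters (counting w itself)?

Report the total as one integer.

2520

drop 0:i onto floor
drop 1:k onto floor
drop 2:j onto floor
drop 3:i onto {0:i}
drop 4:j onto {2:j}
drop 5:j onto {4:j}
drop 6:i onto {3:i}
drop 7:i onto {6:i}
drop 8:i onto {7:i}
drop 9:k onto {1:k}
ground layer = {0:i, 1:k, 2:j}
drop-orders for the pieces not yet dropped (sum over which currently-grounded one goes next):
  1 to go: {5} 1  {8} 1  {9} 1
  2 to go: {1,9} 1  {4,5} 1  {5,8} 2  {5,9} 2  {7,8} 1  {8,9} 2
  3 to go: {1,5,9} 3  {1,8,9} 3  {2,4,5} 1  {4,5,8} 3  {4,5,9} 3  {5,7,8} 3  {5,8,9} 6  {6,7,8} 1  {7,8,9} 3
  4 to go: {1,4,5,9} 6  {1,5,8,9} 12  {1,7,8,9} 6  {2,4,5,8} 4  {2,4,5,9} 4  {3,6,7,8} 1  {4,5,7,8} 6  {4,5,8,9} 12  {5,6,7,8} 4  {5,7,8,9} 12  {6,7,8,9} 4
  5 to go: {0,3,6,7,8} 1  {1,2,4,5,9} 10  {1,4,5,8,9} 30  {1,5,7,8,9} 30  {1,6,7,8,9} 10  {2,4,5,7,8} 10  {2,4,5,8,9} 20  {3,5,6,7,8} 5  {3,6,7,8,9} 5  {4,5,6,7,8} 10  {4,5,7,8,9} 30  {5,6,7,8,9} 20
  6 to go: {0,3,5,6,7,8} 6  {0,3,6,7,8,9} 6  {1,2,4,5,8,9} 60  {1,3,6,7,8,9} 15  {1,4,5,7,8,9} 90  {1,5,6,7,8,9} 60  {2,4,5,6,7,8} 20  {2,4,5,7,8,9} 60  {3,4,5,6,7,8} 15  {3,5,6,7,8,9} 30  {4,5,6,7,8,9} 60
  7 to go: {0,1,3,6,7,8,9} 21  {0,3,4,5,6,7,8} 21  {0,3,5,6,7,8,9} 42  {1,2,4,5,7,8,9} 210  {1,3,5,6,7,8,9} 105  {1,4,5,6,7,8,9} 210  {2,3,4,5,6,7,8} 35  {2,4,5,6,7,8,9} 140  {3,4,5,6,7,8,9} 105
  8 to go: {0,1,3,5,6,7,8,9} 168  {0,2,3,4,5,6,7,8} 56  {0,3,4,5,6,7,8,9} 168  {1,2,4,5,6,7,8,9} 560  {1,3,4,5,6,7,8,9} 420  {2,3,4,5,6,7,8,9} 280
  if 0:i drops first: 1260 orders
  if 1:k drops first: 504 orders
  if 2:j drops first: 756 orders
heap linearizations: 2520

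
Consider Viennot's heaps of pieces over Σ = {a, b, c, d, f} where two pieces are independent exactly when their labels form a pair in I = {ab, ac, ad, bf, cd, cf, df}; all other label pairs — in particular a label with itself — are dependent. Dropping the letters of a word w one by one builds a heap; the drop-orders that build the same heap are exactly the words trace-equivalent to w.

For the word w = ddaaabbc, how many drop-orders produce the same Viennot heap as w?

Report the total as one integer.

56

0(d) covers ∅
1(d) covers 0:d
2(a) covers ∅
3(a) covers 2:a
4(a) covers 3:a
5(b) covers 1:d
6(b) covers 5:b
7(c) covers 6:b
floor of heap: 0:d, 2:a
completions by unplaced set U, small U first (add the entries for U minus each lowest piece of U):
  |U|=1: {4}:1  {7}:1
  |U|=2: {3,4}:1  {4,7}:2  {6,7}:1
  |U|=3: {2,3,4}:1  {3,4,7}:3  {4,6,7}:3  {5,6,7}:1
  |U|=4: {1,5,6,7}:1  {2,3,4,7}:4  {3,4,6,7}:6  {4,5,6,7}:4
  |U|=5: {0,1,5,6,7}:1  {1,4,5,6,7}:5  {2,3,4,6,7}:10  {3,4,5,6,7}:10
  |U|=6: {0,1,4,5,6,7}:6  {1,3,4,5,6,7}:15  {2,3,4,5,6,7}:20
  start at 0(d): 35
  start at 2(a): 21
sum over floor = 56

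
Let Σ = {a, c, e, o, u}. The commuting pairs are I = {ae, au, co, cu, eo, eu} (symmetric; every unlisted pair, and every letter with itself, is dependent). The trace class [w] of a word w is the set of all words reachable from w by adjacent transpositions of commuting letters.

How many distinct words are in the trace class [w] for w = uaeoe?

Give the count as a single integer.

20

0(u) covers ∅
1(a) covers ∅
2(e) covers ∅
3(o) covers 0:u, 1:a
4(e) covers 2:e
floor of heap: 0:u, 1:a, 2:e
completions by unplaced set U, small U first (add the entries for U minus each lowest piece of U):
  |U|=1: {3}:1  {4}:1
  |U|=2: {0,3}:1  {1,3}:1  {2,4}:1  {3,4}:2
  |U|=3: {0,1,3}:2  {0,3,4}:3  {1,3,4}:3  {2,3,4}:3
  start at 0(u): 6
  start at 1(a): 6
  start at 2(e): 8
sum over floor = 20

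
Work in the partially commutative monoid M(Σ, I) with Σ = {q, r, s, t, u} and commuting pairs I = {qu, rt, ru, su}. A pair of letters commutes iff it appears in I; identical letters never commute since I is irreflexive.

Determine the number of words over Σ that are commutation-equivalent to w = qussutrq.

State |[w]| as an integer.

#0=q has no predecessor
#1=u has no predecessor
#2=s depends on [0:q]
#3=s depends on [2:s]
#4=u depends on [1:u]
#5=t depends on [3:s, 4:u]
#6=r depends on [3:s]
#7=q depends on [5:t, 6:r]
sources: [0:q, 1:u]
N(rest) = Σ N(rest − s) over sources s of rest; N(one piece) = 1:
  size 1 → [7]=1
  size 2 → [5,7]=1  [6,7]=1
  size 3 → [4,5,7]=1  [5,6,7]=2
  size 4 → [1,4,5,7]=1  [3,5,6,7]=2  [4,5,6,7]=3
  size 5 → [1,4,5,6,7]=4  [2,3,5,6,7]=2  [3,4,5,6,7]=5
  size 6 → [0,2,3,5,6,7]=2  [1,3,4,5,6,7]=9  [2,3,4,5,6,7]=7
  first=0(q) contributes 16
  first=1(u) contributes 9
|[w]| = 25

25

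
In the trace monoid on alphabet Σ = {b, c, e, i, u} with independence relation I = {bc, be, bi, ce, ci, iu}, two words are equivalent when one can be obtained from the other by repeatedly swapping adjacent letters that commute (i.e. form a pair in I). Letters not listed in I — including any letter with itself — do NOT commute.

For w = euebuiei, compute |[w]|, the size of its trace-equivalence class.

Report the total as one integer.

0(e) covers ∅
1(u) covers 0:e
2(e) covers 1:u
3(b) covers 1:u
4(u) covers 2:e, 3:b
5(i) covers 2:e
6(e) covers 4:u, 5:i
7(i) covers 6:e
floor of heap: 0:e
completions by unplaced set U, small U first (add the entries for U minus each lowest piece of U):
  |U|=1: {7}:1
  |U|=2: {6,7}:1
  |U|=3: {4,6,7}:1  {5,6,7}:1
  |U|=4: {3,4,6,7}:1  {4,5,6,7}:2
  |U|=5: {2,4,5,6,7}:2  {3,4,5,6,7}:3
  |U|=6: {2,3,4,5,6,7}:5
  start at 0(e): 5

5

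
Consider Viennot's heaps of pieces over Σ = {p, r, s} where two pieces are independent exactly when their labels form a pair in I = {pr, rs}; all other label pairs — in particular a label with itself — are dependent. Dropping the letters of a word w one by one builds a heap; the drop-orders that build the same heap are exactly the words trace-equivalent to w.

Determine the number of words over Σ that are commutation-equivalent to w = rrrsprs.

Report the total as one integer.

drop 0:r onto floor
drop 1:r onto {0:r}
drop 2:r onto {1:r}
drop 3:s onto floor
drop 4:p onto {3:s}
drop 5:r onto {2:r}
drop 6:s onto {4:p}
ground layer = {0:r, 3:s}
drop-orders for the pieces not yet dropped (sum over which currently-grounded one goes next):
  1 to go: {5} 1  {6} 1
  2 to go: {2,5} 1  {4,6} 1  {5,6} 2
  3 to go: {1,2,5} 1  {2,5,6} 3  {3,4,6} 1  {4,5,6} 3
  4 to go: {0,1,2,5} 1  {1,2,5,6} 4  {2,4,5,6} 6  {3,4,5,6} 4
  5 to go: {0,1,2,5,6} 5  {1,2,4,5,6} 10  {2,3,4,5,6} 10
  if 0:r drops first: 20 orders
  if 3:s drops first: 15 orders
heap linearizations: 35

35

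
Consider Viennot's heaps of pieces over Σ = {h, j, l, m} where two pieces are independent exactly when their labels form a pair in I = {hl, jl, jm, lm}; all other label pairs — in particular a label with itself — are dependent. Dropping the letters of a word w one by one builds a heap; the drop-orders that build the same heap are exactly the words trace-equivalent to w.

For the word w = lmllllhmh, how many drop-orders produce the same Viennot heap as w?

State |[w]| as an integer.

126

#0=l has no predecessor
#1=m has no predecessor
#2=l depends on [0:l]
#3=l depends on [2:l]
#4=l depends on [3:l]
#5=l depends on [4:l]
#6=h depends on [1:m]
#7=m depends on [6:h]
#8=h depends on [7:m]
sources: [0:l, 1:m]
N(rest) = Σ N(rest − s) over sources s of rest; N(one piece) = 1:
  size 1 → [5]=1  [8]=1
  size 2 → [4,5]=1  [5,8]=2  [7,8]=1
  size 3 → [3,4,5]=1  [4,5,8]=3  [5,7,8]=3  [6,7,8]=1
  size 4 → [1,6,7,8]=1  [2,3,4,5]=1  [3,4,5,8]=4  [4,5,7,8]=6  [5,6,7,8]=4
  size 5 → [0,2,3,4,5]=1  [1,5,6,7,8]=5  [2,3,4,5,8]=5  [3,4,5,7,8]=10  [4,5,6,7,8]=10
  size 6 → [0,2,3,4,5,8]=6  [1,4,5,6,7,8]=15  [2,3,4,5,7,8]=15  [3,4,5,6,7,8]=20
  size 7 → [0,2,3,4,5,7,8]=21  [1,3,4,5,6,7,8]=35  [2,3,4,5,6,7,8]=35
  first=0(l) contributes 70
  first=1(m) contributes 56
|[w]| = 126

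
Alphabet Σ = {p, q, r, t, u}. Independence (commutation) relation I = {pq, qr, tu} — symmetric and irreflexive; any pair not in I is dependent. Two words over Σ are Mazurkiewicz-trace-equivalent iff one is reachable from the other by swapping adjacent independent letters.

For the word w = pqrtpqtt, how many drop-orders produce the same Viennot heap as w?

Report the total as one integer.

6

#0=p has no predecessor
#1=q has no predecessor
#2=r depends on [0:p]
#3=t depends on [1:q, 2:r]
#4=p depends on [3:t]
#5=q depends on [3:t]
#6=t depends on [4:p, 5:q]
#7=t depends on [6:t]
sources: [0:p, 1:q]
N(rest) = Σ N(rest − s) over sources s of rest; N(one piece) = 1:
  size 1 → [7]=1
  size 2 → [6,7]=1
  size 3 → [4,6,7]=1  [5,6,7]=1
  size 4 → [4,5,6,7]=2
  size 5 → [3,4,5,6,7]=2
  size 6 → [1,3,4,5,6,7]=2  [2,3,4,5,6,7]=2
  first=0(p) contributes 4
  first=1(q) contributes 2
|[w]| = 6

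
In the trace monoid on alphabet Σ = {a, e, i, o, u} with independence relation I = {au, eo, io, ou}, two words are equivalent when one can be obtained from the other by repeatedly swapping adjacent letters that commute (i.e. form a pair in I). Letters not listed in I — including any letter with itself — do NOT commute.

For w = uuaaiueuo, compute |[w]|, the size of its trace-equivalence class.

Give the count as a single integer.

#0=u has no predecessor
#1=u depends on [0:u]
#2=a has no predecessor
#3=a depends on [2:a]
#4=i depends on [1:u, 3:a]
#5=u depends on [4:i]
#6=e depends on [5:u]
#7=u depends on [6:e]
#8=o depends on [3:a]
sources: [0:u, 2:a]
N(rest) = Σ N(rest − s) over sources s of rest; N(one piece) = 1:
  size 1 → [7]=1  [8]=1
  size 2 → [6,7]=1  [7,8]=2
  size 3 → [5,6,7]=1  [6,7,8]=3
  size 4 → [4,5,6,7]=1  [5,6,7,8]=4
  size 5 → [1,4,5,6,7]=1  [4,5,6,7,8]=5
  size 6 → [0,1,4,5,6,7]=1  [1,4,5,6,7,8]=6  [3,4,5,6,7,8]=5
  size 7 → [0,1,4,5,6,7,8]=7  [1,3,4,5,6,7,8]=11  [2,3,4,5,6,7,8]=5
  first=0(u) contributes 16
  first=2(a) contributes 18
|[w]| = 34

34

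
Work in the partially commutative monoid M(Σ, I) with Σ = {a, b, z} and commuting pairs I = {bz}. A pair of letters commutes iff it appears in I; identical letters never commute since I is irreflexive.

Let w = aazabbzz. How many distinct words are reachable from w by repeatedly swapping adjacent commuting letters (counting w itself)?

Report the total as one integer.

6

0(a) covers ∅
1(a) covers 0:a
2(z) covers 1:a
3(a) covers 2:z
4(b) covers 3:a
5(b) covers 4:b
6(z) covers 3:a
7(z) covers 6:z
floor of heap: 0:a
completions by unplaced set U, small U first (add the entries for U minus each lowest piece of U):
  |U|=1: {5}:1  {7}:1
  |U|=2: {4,5}:1  {5,7}:2  {6,7}:1
  |U|=3: {4,5,7}:3  {5,6,7}:3
  |U|=4: {4,5,6,7}:6
  |U|=5: {3,4,5,6,7}:6
  |U|=6: {2,3,4,5,6,7}:6
  start at 0(a): 6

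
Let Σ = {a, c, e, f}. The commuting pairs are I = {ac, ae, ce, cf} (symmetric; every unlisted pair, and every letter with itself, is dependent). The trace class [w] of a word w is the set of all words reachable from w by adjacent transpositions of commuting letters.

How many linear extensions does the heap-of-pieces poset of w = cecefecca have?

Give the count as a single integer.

252

drop 0:c onto floor
drop 1:e onto floor
drop 2:c onto {0:c}
drop 3:e onto {1:e}
drop 4:f onto {3:e}
drop 5:e onto {4:f}
drop 6:c onto {2:c}
drop 7:c onto {6:c}
drop 8:a onto {4:f}
ground layer = {0:c, 1:e}
drop-orders for the pieces not yet dropped (sum over which currently-grounded one goes next):
  1 to go: {5} 1  {7} 1  {8} 1
  2 to go: {5,7} 2  {5,8} 2  {6,7} 1  {7,8} 2
  3 to go: {2,6,7} 1  {4,5,8} 2  {5,6,7} 3  {5,7,8} 6  {6,7,8} 3
  4 to go: {0,2,6,7} 1  {2,5,6,7} 4  {2,6,7,8} 4  {3,4,5,8} 2  {4,5,7,8} 8  {5,6,7,8} 12
  5 to go: {0,2,5,6,7} 5  {0,2,6,7,8} 5  {1,3,4,5,8} 2  {2,5,6,7,8} 20  {3,4,5,7,8} 10  {4,5,6,7,8} 20
  6 to go: {0,2,5,6,7,8} 30  {1,3,4,5,7,8} 12  {2,4,5,6,7,8} 40  {3,4,5,6,7,8} 30
  7 to go: {0,2,4,5,6,7,8} 70  {1,3,4,5,6,7,8} 42  {2,3,4,5,6,7,8} 70
  if 0:c drops first: 112 orders
  if 1:e drops first: 140 orders
heap linearizations: 252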